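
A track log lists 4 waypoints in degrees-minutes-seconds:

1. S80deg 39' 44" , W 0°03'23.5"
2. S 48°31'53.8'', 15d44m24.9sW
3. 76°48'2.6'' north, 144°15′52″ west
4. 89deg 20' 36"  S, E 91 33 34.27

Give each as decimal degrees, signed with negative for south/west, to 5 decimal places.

1. -80.66222, -0.05653
2. -48.53161, -15.74025
3. 76.80072, -144.26444
4. -89.34333, 91.55952

Point 1:
  Lat: 39′ + 44″ = 39.73333′; 80 + 39.73333/60 = 80.662222
  S → negative
  Lon: 0° + 3/60 + 23.5/3600 = 0 + 0.050000 + 0.006528 = 0.056528
  W → negative
Point 2:
  Latitude: 48 + 31/60 + 53.8/3600 = 48.531611
  S ⇒ negate
  Longitude: 44′ + 24.9″ = 44.41500′; 15 + 44.41500/60 = 15.740250
  W → negative
Point 3:
  φ: 76° + 48/60 + 2.6/3600 = 76 + 0.800000 + 0.000722 = 76.800722
  N ⇒ keep positive
  Longitude: 15′ + 52″ = 15.86667′; 144 + 15.86667/60 = 144.264444
  hemisphere W, so the sign is −
Point 4:
  φ: 89 + 20/60 + 36/3600 = 89.343333
  hemisphere S, so the sign is −
  Longitude: 33′ + 34.27″ = 33.57117′; 91 + 33.57117/60 = 91.559519
  E ⇒ keep positive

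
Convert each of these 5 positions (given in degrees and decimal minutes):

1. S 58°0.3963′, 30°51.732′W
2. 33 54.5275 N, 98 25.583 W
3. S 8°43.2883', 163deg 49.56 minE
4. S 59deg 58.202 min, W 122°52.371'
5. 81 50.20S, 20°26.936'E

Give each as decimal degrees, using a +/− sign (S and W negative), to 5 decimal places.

Point 1:
  Latitude: 58 + 0.3963/60 = 58.006605
  S → negative
  λ: 30 + 51.732/60 = 30.862200
  W ⇒ negate
Point 2:
  φ: 33 + 54.5275/60 = 33.908792
  N ⇒ keep positive
  λ: 98 + 25.583/60 = 98.426383
  hemisphere W, so the sign is −
Point 3:
  Lat: 43.2883′ = 0.721472°; total 8.721472
  S → negative
  Lon: 163 + 49.56/60 = 163.826000
  E → positive
Point 4:
  Lat: 59 + 58.202/60 = 59.970033
  S ⇒ negate
  Lon: 52.371′ = 0.872850°; total 122.872850
  W ⇒ negate
Point 5:
  Lat: 50.2′ = 0.836667°; total 81.836667
  hemisphere S, so the sign is −
  Longitude: 20 + 26.936/60 = 20.448933
  E ⇒ keep positive

1. -58.00661, -30.86220
2. 33.90879, -98.42638
3. -8.72147, 163.82600
4. -59.97003, -122.87285
5. -81.83667, 20.44893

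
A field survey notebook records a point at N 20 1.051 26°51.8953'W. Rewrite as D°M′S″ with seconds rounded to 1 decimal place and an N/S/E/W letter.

20°01′3.1″ N, 26°51′53.7″ W

Lat: fractional minutes 0.05100 × 60 = 3.060″
λ: fractional minutes 0.89530 × 60 = 53.718″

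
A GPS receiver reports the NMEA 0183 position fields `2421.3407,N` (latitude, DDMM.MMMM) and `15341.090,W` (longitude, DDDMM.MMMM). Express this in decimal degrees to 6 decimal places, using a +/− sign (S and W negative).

24.355678, -153.684833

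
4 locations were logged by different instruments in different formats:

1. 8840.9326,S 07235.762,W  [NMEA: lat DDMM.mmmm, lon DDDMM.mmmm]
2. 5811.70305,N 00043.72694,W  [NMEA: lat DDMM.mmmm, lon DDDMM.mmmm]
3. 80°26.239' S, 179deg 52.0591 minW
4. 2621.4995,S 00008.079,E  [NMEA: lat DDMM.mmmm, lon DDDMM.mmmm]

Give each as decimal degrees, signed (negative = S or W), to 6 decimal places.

Point 1:
  φ: degrees = first 2 digits = 88, minutes = 40.9326; 88 + 40.9326/60 = 88.6822100
  S → negative
  Lon: split at 3 digits → 072° and 35.762′; 72 + 35.762/60 = 72.5960333
  W ⇒ negate
Point 2:
  Latitude: degrees = first 2 digits = 58, minutes = 11.70305; 58 + 11.70305/60 = 58.1950508
  N → positive
  λ: split at 3 digits → 000° and 43.72694′; 0 + 43.72694/60 = 0.7287823
  hemisphere W, so the sign is −
Point 3:
  φ: 26.239′ = 0.437317°; total 80.4373167
  S ⇒ negate
  λ: 52.0591′ = 0.867652°; total 179.8676517
  hemisphere W, so the sign is −
Point 4:
  Lat: split at 2 digits → 26° and 21.4995′; 26 + 21.4995/60 = 26.3583250
  S → negative
  Longitude: degrees = first 3 digits = 0, minutes = 8.079; 0 + 8.079/60 = 0.1346500
  E ⇒ keep positive

1. -88.682210, -72.596033
2. 58.195051, -0.728782
3. -80.437317, -179.867652
4. -26.358325, 0.134650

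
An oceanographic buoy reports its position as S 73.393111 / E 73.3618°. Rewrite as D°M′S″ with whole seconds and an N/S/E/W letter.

φ: whole degrees 73; 23.58666′ → 23′ and 35.20″
Longitude: 0.361800 × 60 = 21.70800′ → 21′, remainder × 60 = 42.48″

73°23′35″ S, 73°21′42″ E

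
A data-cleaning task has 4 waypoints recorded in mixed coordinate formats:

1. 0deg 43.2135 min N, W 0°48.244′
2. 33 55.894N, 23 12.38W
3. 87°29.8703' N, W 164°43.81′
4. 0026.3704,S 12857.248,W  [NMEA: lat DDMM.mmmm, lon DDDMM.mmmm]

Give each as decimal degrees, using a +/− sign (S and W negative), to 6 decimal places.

Point 1:
  Lat: 43.2135′ = 0.720225°; total 0.7202250
  N → positive
  λ: 48.244′ = 0.804067°; total 0.8040667
  W ⇒ negate
Point 2:
  Latitude: 33 + 55.894/60 = 33.9315667
  N → positive
  Lon: 23 + 12.38/60 = 23.2063333
  hemisphere W, so the sign is −
Point 3:
  φ: 87 + 29.8703/60 = 87.4978383
  N → positive
  Lon: 164 + 43.81/60 = 164.7301667
  hemisphere W, so the sign is −
Point 4:
  φ: degrees = first 2 digits = 0, minutes = 26.3704; 0 + 26.3704/60 = 0.4395067
  S → negative
  λ: degrees = first 3 digits = 128, minutes = 57.248; 128 + 57.248/60 = 128.9541333
  hemisphere W, so the sign is −

1. 0.720225, -0.804067
2. 33.931567, -23.206333
3. 87.497838, -164.730167
4. -0.439507, -128.954133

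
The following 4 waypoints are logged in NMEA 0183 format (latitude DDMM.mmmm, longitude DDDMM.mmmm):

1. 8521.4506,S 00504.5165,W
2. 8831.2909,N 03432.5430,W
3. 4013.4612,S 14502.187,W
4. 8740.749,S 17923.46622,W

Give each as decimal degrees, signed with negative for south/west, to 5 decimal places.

Point 1:
  φ: split at 2 digits → 85° and 21.4506′; 85 + 21.4506/60 = 85.357510
  hemisphere S, so the sign is −
  Longitude: degrees = first 3 digits = 5, minutes = 4.5165; 5 + 4.5165/60 = 5.075275
  W ⇒ negate
Point 2:
  Latitude: split at 2 digits → 88° and 31.2909′; 88 + 31.2909/60 = 88.521515
  N → positive
  Lon: degrees = first 3 digits = 34, minutes = 32.543; 34 + 32.543/60 = 34.542383
  hemisphere W, so the sign is −
Point 3:
  Lat: degrees = first 2 digits = 40, minutes = 13.4612; 40 + 13.4612/60 = 40.224353
  S ⇒ negate
  Lon: split at 3 digits → 145° and 2.187′; 145 + 2.187/60 = 145.036450
  W → negative
Point 4:
  Lat: split at 2 digits → 87° and 40.749′; 87 + 40.749/60 = 87.679150
  hemisphere S, so the sign is −
  λ: degrees = first 3 digits = 179, minutes = 23.46622; 179 + 23.46622/60 = 179.391104
  W ⇒ negate

1. -85.35751, -5.07528
2. 88.52152, -34.54238
3. -40.22435, -145.03645
4. -87.67915, -179.39110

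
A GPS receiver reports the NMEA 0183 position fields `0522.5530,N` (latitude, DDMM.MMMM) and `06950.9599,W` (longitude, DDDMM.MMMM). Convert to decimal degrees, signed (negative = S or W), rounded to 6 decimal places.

5.375883, -69.849332

Latitude: degrees = first 2 digits = 5, minutes = 22.553; 5 + 22.553/60 = 5.3758833
N → positive
Longitude: split at 3 digits → 069° and 50.9599′; 69 + 50.9599/60 = 69.8493317
W → negative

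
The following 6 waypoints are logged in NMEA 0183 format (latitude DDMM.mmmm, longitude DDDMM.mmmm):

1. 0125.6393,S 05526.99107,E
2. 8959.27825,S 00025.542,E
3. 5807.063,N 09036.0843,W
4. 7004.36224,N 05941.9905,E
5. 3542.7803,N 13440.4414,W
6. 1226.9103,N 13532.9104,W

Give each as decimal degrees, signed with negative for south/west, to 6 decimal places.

1. -1.427322, 55.449851
2. -89.987971, 0.425700
3. 58.117717, -90.601405
4. 70.072704, 59.699842
5. 35.713005, -134.674023
6. 12.448505, -135.548507

Point 1:
  φ: split at 2 digits → 01° and 25.6393′; 1 + 25.6393/60 = 1.4273217
  hemisphere S, so the sign is −
  Lon: degrees = first 3 digits = 55, minutes = 26.99107; 55 + 26.99107/60 = 55.4498512
  E → positive
Point 2:
  Lat: degrees = first 2 digits = 89, minutes = 59.27825; 89 + 59.27825/60 = 89.9879708
  hemisphere S, so the sign is −
  Longitude: degrees = first 3 digits = 0, minutes = 25.542; 0 + 25.542/60 = 0.4257000
  E ⇒ keep positive
Point 3:
  Latitude: degrees = first 2 digits = 58, minutes = 7.063; 58 + 7.063/60 = 58.1177167
  N → positive
  Longitude: split at 3 digits → 090° and 36.0843′; 90 + 36.0843/60 = 90.6014050
  W ⇒ negate
Point 4:
  φ: split at 2 digits → 70° and 4.36224′; 70 + 4.36224/60 = 70.0727040
  N → positive
  λ: degrees = first 3 digits = 59, minutes = 41.9905; 59 + 41.9905/60 = 59.6998417
  E ⇒ keep positive
Point 5:
  Latitude: degrees = first 2 digits = 35, minutes = 42.7803; 35 + 42.7803/60 = 35.7130050
  N → positive
  Lon: degrees = first 3 digits = 134, minutes = 40.4414; 134 + 40.4414/60 = 134.6740233
  W ⇒ negate
Point 6:
  Latitude: degrees = first 2 digits = 12, minutes = 26.9103; 12 + 26.9103/60 = 12.4485050
  N → positive
  Lon: degrees = first 3 digits = 135, minutes = 32.9104; 135 + 32.9104/60 = 135.5485067
  hemisphere W, so the sign is −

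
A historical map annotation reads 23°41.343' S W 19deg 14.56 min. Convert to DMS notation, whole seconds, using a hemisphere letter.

Lat: fractional minutes 0.34300 × 60 = 20.58″
Longitude: fractional minutes 0.56000 × 60 = 33.60″

23°41′21″ S, 19°14′34″ W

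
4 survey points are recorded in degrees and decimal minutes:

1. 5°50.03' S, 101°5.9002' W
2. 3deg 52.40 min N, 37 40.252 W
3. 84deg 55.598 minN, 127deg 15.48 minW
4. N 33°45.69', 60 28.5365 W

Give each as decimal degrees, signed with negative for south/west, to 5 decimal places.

1. -5.83383, -101.09834
2. 3.87333, -37.67087
3. 84.92663, -127.25800
4. 33.76150, -60.47561

Point 1:
  Latitude: 50.03′ = 0.833833°; total 5.833833
  S ⇒ negate
  Longitude: 101 + 5.9002/60 = 101.098337
  W ⇒ negate
Point 2:
  Latitude: 3 + 52.4/60 = 3.873333
  N → positive
  Longitude: 40.252′ = 0.670867°; total 37.670867
  W → negative
Point 3:
  φ: 84 + 55.598/60 = 84.926633
  N → positive
  Longitude: 127 + 15.48/60 = 127.258000
  W → negative
Point 4:
  φ: 45.69′ = 0.761500°; total 33.761500
  N ⇒ keep positive
  Longitude: 28.5365′ = 0.475608°; total 60.475608
  W → negative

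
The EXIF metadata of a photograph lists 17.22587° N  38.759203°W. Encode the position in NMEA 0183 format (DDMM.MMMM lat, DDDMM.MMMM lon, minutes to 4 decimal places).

1713.5522,N / 03845.5522,W

Latitude: fractional part 0.225870 → 13.552200 minutes
Lon: fractional part 0.759203 → 45.552180 minutes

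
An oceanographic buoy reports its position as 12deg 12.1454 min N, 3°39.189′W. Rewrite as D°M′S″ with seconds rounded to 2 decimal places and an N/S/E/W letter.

12°12′8.72″ N, 3°39′11.34″ W

φ: fractional minutes 0.14540 × 60 = 8.7240″
Longitude: 39.18900′ → 39′ and 0.18900 × 60 = 11.3400″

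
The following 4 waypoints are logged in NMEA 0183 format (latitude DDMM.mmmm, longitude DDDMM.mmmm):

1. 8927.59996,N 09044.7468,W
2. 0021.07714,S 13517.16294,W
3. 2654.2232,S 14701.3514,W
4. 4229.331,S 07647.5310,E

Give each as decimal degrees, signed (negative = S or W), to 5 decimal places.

Point 1:
  φ: split at 2 digits → 89° and 27.59996′; 89 + 27.59996/60 = 89.459999
  N → positive
  λ: degrees = first 3 digits = 90, minutes = 44.7468; 90 + 44.7468/60 = 90.745780
  W → negative
Point 2:
  Lat: split at 2 digits → 00° and 21.07714′; 0 + 21.07714/60 = 0.351286
  S ⇒ negate
  Longitude: degrees = first 3 digits = 135, minutes = 17.16294; 135 + 17.16294/60 = 135.286049
  W → negative
Point 3:
  Latitude: degrees = first 2 digits = 26, minutes = 54.2232; 26 + 54.2232/60 = 26.903720
  S ⇒ negate
  λ: degrees = first 3 digits = 147, minutes = 1.3514; 147 + 1.3514/60 = 147.022523
  W ⇒ negate
Point 4:
  Latitude: split at 2 digits → 42° and 29.331′; 42 + 29.331/60 = 42.488850
  S → negative
  λ: degrees = first 3 digits = 76, minutes = 47.531; 76 + 47.531/60 = 76.792183
  E ⇒ keep positive

1. 89.46000, -90.74578
2. -0.35129, -135.28605
3. -26.90372, -147.02252
4. -42.48885, 76.79218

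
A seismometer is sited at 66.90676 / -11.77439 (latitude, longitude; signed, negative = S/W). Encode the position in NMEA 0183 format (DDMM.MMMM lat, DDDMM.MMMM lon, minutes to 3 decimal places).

φ: minutes = (66.906760 − 66) × 60 = 54.40560
Longitude is negative → W; |value| = 11.774390
λ: minutes = (11.774390 − 11) × 60 = 46.46340

6654.406,N / 01146.463,W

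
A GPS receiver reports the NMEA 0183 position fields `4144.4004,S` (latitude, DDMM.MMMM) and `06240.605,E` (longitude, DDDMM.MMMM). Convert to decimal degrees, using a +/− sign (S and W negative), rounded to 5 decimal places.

-41.74001, 62.67675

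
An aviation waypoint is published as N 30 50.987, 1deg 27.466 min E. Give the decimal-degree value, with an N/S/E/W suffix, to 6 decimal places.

φ: 30 + 50.987/60 = 30.8497833
Longitude: 27.466′ = 0.457767°; total 1.4577667

30.849783° N, 1.457767° E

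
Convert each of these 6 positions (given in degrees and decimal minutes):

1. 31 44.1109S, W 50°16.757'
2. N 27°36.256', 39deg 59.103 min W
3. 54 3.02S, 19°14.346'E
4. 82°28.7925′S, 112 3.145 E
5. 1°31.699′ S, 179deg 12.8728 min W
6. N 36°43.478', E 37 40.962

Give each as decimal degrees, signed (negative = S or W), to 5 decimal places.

1. -31.73518, -50.27928
2. 27.60427, -39.98505
3. -54.05033, 19.23910
4. -82.47988, 112.05242
5. -1.52832, -179.21455
6. 36.72463, 37.68270

Point 1:
  φ: 31 + 44.1109/60 = 31.735182
  hemisphere S, so the sign is −
  λ: 16.757′ = 0.279283°; total 50.279283
  W ⇒ negate
Point 2:
  Lat: 36.256′ = 0.604267°; total 27.604267
  N → positive
  Lon: 59.103′ = 0.985050°; total 39.985050
  hemisphere W, so the sign is −
Point 3:
  φ: 54 + 3.02/60 = 54.050333
  S ⇒ negate
  Longitude: 14.346′ = 0.239100°; total 19.239100
  E → positive
Point 4:
  φ: 82 + 28.7925/60 = 82.479875
  S ⇒ negate
  Longitude: 112 + 3.145/60 = 112.052417
  E → positive
Point 5:
  φ: 31.699′ = 0.528317°; total 1.528317
  hemisphere S, so the sign is −
  λ: 12.8728′ = 0.214547°; total 179.214547
  W ⇒ negate
Point 6:
  Latitude: 36 + 43.478/60 = 36.724633
  N → positive
  Lon: 40.962′ = 0.682700°; total 37.682700
  E → positive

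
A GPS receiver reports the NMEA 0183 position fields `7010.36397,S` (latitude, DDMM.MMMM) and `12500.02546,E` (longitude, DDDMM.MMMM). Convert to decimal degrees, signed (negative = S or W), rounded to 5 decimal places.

Lat: degrees = first 2 digits = 70, minutes = 10.36397; 70 + 10.36397/60 = 70.172733
hemisphere S, so the sign is −
λ: degrees = first 3 digits = 125, minutes = 0.02546; 125 + 0.02546/60 = 125.000424
E ⇒ keep positive

-70.17273, 125.00042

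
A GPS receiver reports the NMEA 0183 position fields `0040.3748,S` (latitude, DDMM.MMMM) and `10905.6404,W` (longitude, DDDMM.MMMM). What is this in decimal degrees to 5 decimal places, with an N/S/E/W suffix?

0.67291° S, 109.09401° W

Lat: degrees = first 2 digits = 0, minutes = 40.3748; 0 + 40.3748/60 = 0.672913
Lon: degrees = first 3 digits = 109, minutes = 5.6404; 109 + 5.6404/60 = 109.094007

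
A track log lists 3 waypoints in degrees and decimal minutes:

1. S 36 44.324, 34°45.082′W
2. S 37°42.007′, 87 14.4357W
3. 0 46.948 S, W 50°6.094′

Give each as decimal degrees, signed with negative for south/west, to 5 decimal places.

1. -36.73873, -34.75137
2. -37.70012, -87.24060
3. -0.78247, -50.10157

Point 1:
  φ: 44.324′ = 0.738733°; total 36.738733
  S ⇒ negate
  λ: 45.082′ = 0.751367°; total 34.751367
  W ⇒ negate
Point 2:
  Latitude: 37 + 42.007/60 = 37.700117
  S ⇒ negate
  λ: 87 + 14.4357/60 = 87.240595
  hemisphere W, so the sign is −
Point 3:
  Latitude: 0 + 46.948/60 = 0.782467
  S → negative
  Lon: 50 + 6.094/60 = 50.101567
  W → negative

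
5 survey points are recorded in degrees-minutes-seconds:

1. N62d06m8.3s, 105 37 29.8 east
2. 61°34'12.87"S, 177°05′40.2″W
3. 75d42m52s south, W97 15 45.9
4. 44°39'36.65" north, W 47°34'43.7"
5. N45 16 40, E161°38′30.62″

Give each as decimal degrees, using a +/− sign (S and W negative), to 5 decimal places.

Point 1:
  φ: 62 + 6/60 + 8.3/3600 = 62.102306
  N ⇒ keep positive
  λ: 105° + 37/60 + 29.8/3600 = 105 + 0.616667 + 0.008278 = 105.624944
  E → positive
Point 2:
  φ: 34′ + 12.87″ = 34.21450′; 61 + 34.21450/60 = 61.570242
  hemisphere S, so the sign is −
  Lon: 5′ + 40.2″ = 5.67000′; 177 + 5.67000/60 = 177.094500
  W ⇒ negate
Point 3:
  Lat: 75° + 42/60 + 52/3600 = 75 + 0.700000 + 0.014444 = 75.714444
  hemisphere S, so the sign is −
  Longitude: 97° + 15/60 + 45.9/3600 = 97 + 0.250000 + 0.012750 = 97.262750
  hemisphere W, so the sign is −
Point 4:
  Latitude: 44 + 39/60 + 36.65/3600 = 44.660181
  N ⇒ keep positive
  λ: 47 + 34/60 + 43.7/3600 = 47.578806
  W ⇒ negate
Point 5:
  Lat: 45 + 16/60 + 40/3600 = 45.277778
  N ⇒ keep positive
  Lon: 38′ + 30.62″ = 38.51033′; 161 + 38.51033/60 = 161.641839
  E ⇒ keep positive

1. 62.10231, 105.62494
2. -61.57024, -177.09450
3. -75.71444, -97.26275
4. 44.66018, -47.57881
5. 45.27778, 161.64184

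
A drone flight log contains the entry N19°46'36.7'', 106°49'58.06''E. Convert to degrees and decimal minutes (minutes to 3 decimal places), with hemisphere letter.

19° 46.612′ N, 106° 49.968′ E

Latitude: seconds/60 = 0.61167; minutes = 46 + 0.61167 = 46.61167
λ: seconds/60 = 0.96767; minutes = 49 + 0.96767 = 49.96767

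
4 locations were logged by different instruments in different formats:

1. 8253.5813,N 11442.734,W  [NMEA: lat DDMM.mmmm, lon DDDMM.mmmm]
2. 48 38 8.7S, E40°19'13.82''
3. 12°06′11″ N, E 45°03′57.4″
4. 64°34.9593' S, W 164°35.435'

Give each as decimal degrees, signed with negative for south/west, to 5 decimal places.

1. 82.89302, -114.71223
2. -48.63575, 40.32051
3. 12.10306, 45.06594
4. -64.58266, -164.59058

Point 1:
  Lat: split at 2 digits → 82° and 53.5813′; 82 + 53.5813/60 = 82.893022
  N → positive
  Lon: split at 3 digits → 114° and 42.734′; 114 + 42.734/60 = 114.712233
  hemisphere W, so the sign is −
Point 2:
  Lat: 48 + 38/60 + 8.7/3600 = 48.635750
  hemisphere S, so the sign is −
  λ: 19′ + 13.82″ = 19.23033′; 40 + 19.23033/60 = 40.320506
  E ⇒ keep positive
Point 3:
  Latitude: 12° + 6/60 + 11/3600 = 12 + 0.100000 + 0.003056 = 12.103056
  N → positive
  Longitude: 45 + 3/60 + 57.4/3600 = 45.065944
  E ⇒ keep positive
Point 4:
  φ: 64 + 34.9593/60 = 64.582655
  hemisphere S, so the sign is −
  Lon: 35.435′ = 0.590583°; total 164.590583
  hemisphere W, so the sign is −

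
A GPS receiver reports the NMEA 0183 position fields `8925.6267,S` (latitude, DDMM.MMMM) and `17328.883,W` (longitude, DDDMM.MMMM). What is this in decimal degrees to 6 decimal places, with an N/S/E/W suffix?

Lat: split at 2 digits → 89° and 25.6267′; 89 + 25.6267/60 = 89.4271117
Lon: split at 3 digits → 173° and 28.883′; 173 + 28.883/60 = 173.4813833

89.427112° S, 173.481383° W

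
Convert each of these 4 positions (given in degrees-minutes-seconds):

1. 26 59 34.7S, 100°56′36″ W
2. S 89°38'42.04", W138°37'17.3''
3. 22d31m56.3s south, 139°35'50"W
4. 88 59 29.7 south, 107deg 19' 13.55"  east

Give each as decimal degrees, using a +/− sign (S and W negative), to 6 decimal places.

Point 1:
  Latitude: 26 + 59/60 + 34.7/3600 = 26.9929722
  S ⇒ negate
  λ: 100 + 56/60 + 36/3600 = 100.9433333
  hemisphere W, so the sign is −
Point 2:
  Latitude: 89 + 38/60 + 42.04/3600 = 89.6450111
  S ⇒ negate
  Longitude: 37′ + 17.3″ = 37.28833′; 138 + 37.28833/60 = 138.6214722
  hemisphere W, so the sign is −
Point 3:
  φ: 31′ + 56.3″ = 31.93833′; 22 + 31.93833/60 = 22.5323056
  S → negative
  Lon: 35′ + 50″ = 35.83333′; 139 + 35.83333/60 = 139.5972222
  W → negative
Point 4:
  Lat: 88° + 59/60 + 29.7/3600 = 88 + 0.983333 + 0.008250 = 88.9915833
  S ⇒ negate
  Longitude: 107 + 19/60 + 13.55/3600 = 107.3204306
  E ⇒ keep positive

1. -26.992972, -100.943333
2. -89.645011, -138.621472
3. -22.532306, -139.597222
4. -88.991583, 107.320431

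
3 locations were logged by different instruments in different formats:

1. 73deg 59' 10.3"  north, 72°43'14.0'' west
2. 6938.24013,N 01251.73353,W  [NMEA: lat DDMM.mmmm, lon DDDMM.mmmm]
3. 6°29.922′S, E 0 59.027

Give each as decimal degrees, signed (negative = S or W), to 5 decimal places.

Point 1:
  Latitude: 73 + 59/60 + 10.3/3600 = 73.986194
  N → positive
  λ: 43′ + 14″ = 43.23333′; 72 + 43.23333/60 = 72.720556
  hemisphere W, so the sign is −
Point 2:
  Lat: degrees = first 2 digits = 69, minutes = 38.24013; 69 + 38.24013/60 = 69.637336
  N ⇒ keep positive
  Longitude: split at 3 digits → 012° and 51.73353′; 12 + 51.73353/60 = 12.862226
  hemisphere W, so the sign is −
Point 3:
  Lat: 6 + 29.922/60 = 6.498700
  hemisphere S, so the sign is −
  Lon: 59.027′ = 0.983783°; total 0.983783
  E → positive

1. 73.98619, -72.72056
2. 69.63734, -12.86223
3. -6.49870, 0.98378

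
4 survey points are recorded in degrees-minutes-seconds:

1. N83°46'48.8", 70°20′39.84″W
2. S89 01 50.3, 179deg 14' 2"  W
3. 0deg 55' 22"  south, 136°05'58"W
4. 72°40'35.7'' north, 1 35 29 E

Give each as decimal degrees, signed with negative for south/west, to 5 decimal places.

Point 1:
  Latitude: 83° + 46/60 + 48.8/3600 = 83 + 0.766667 + 0.013556 = 83.780222
  N → positive
  Longitude: 20′ + 39.84″ = 20.66400′; 70 + 20.66400/60 = 70.344400
  hemisphere W, so the sign is −
Point 2:
  φ: 89 + 1/60 + 50.3/3600 = 89.030639
  S ⇒ negate
  λ: 14′ + 2″ = 14.03333′; 179 + 14.03333/60 = 179.233889
  W → negative
Point 3:
  Lat: 0 + 55/60 + 22/3600 = 0.922778
  S → negative
  λ: 5′ + 58″ = 5.96667′; 136 + 5.96667/60 = 136.099444
  W → negative
Point 4:
  φ: 72° + 40/60 + 35.7/3600 = 72 + 0.666667 + 0.009917 = 72.676583
  N → positive
  Longitude: 1° + 35/60 + 29/3600 = 1 + 0.583333 + 0.008056 = 1.591389
  E ⇒ keep positive

1. 83.78022, -70.34440
2. -89.03064, -179.23389
3. -0.92278, -136.09944
4. 72.67658, 1.59139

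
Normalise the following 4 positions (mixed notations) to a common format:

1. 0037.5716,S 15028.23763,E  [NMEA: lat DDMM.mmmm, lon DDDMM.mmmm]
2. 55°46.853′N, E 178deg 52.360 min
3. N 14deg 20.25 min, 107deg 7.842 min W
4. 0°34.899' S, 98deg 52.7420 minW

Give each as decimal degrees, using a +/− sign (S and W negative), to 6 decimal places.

1. -0.626193, 150.470627
2. 55.780883, 178.872667
3. 14.337500, -107.130700
4. -0.581650, -98.879033

Point 1:
  Latitude: split at 2 digits → 00° and 37.5716′; 0 + 37.5716/60 = 0.6261933
  S → negative
  Longitude: degrees = first 3 digits = 150, minutes = 28.23763; 150 + 28.23763/60 = 150.4706272
  E → positive
Point 2:
  Lat: 55 + 46.853/60 = 55.7808833
  N → positive
  Lon: 52.36′ = 0.872667°; total 178.8726667
  E ⇒ keep positive
Point 3:
  Latitude: 14 + 20.25/60 = 14.3375000
  N ⇒ keep positive
  λ: 7.842′ = 0.130700°; total 107.1307000
  hemisphere W, so the sign is −
Point 4:
  Latitude: 34.899′ = 0.581650°; total 0.5816500
  S → negative
  Lon: 98 + 52.742/60 = 98.8790333
  W ⇒ negate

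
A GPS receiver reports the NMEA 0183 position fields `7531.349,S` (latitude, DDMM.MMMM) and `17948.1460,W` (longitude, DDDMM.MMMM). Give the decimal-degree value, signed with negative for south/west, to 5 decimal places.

-75.52248, -179.80243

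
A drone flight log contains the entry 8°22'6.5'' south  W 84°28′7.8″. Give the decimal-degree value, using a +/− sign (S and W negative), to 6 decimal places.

Lat: 8 + 22/60 + 6.5/3600 = 8.3684722
S → negative
λ: 84° + 28/60 + 7.8/3600 = 84 + 0.466667 + 0.002167 = 84.4688333
W ⇒ negate

-8.368472, -84.468833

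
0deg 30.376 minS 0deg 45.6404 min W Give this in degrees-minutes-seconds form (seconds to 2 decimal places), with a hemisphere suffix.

0°30′22.56″ S, 0°45′38.42″ W

φ: 30.37600′ → 30′ and 0.37600 × 60 = 22.5600″
Lon: fractional minutes 0.64040 × 60 = 38.4240″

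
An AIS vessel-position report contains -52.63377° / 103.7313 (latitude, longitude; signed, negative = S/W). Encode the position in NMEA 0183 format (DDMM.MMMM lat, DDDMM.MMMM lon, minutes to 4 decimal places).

5238.0262,S / 10343.8780,E

Latitude is negative → S; |value| = 52.633770
φ: fractional part 0.633770 → 38.026200 minutes
λ: fractional part 0.731300 → 43.878000 minutes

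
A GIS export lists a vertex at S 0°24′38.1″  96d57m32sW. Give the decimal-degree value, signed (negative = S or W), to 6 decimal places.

φ: 0° + 24/60 + 38.1/3600 = 0 + 0.400000 + 0.010583 = 0.4105833
hemisphere S, so the sign is −
Longitude: 57′ + 32″ = 57.53333′; 96 + 57.53333/60 = 96.9588889
W → negative

-0.410583, -96.958889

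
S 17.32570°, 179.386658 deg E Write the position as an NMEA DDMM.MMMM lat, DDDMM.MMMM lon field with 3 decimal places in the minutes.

Lat: 17° + 0.325700 × 60 = 17° 19.54200′
Lon: fractional part 0.386658 → 23.19948 minutes

1719.542,S / 17923.199,E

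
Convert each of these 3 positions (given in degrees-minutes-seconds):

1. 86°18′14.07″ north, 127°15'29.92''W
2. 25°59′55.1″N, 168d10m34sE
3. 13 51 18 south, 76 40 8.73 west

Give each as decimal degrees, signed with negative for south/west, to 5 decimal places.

Point 1:
  Latitude: 18′ + 14.07″ = 18.23450′; 86 + 18.23450/60 = 86.303908
  N → positive
  λ: 127 + 15/60 + 29.92/3600 = 127.258311
  W ⇒ negate
Point 2:
  Lat: 25° + 59/60 + 55.1/3600 = 25 + 0.983333 + 0.015306 = 25.998639
  N ⇒ keep positive
  Longitude: 168° + 10/60 + 34/3600 = 168 + 0.166667 + 0.009444 = 168.176111
  E ⇒ keep positive
Point 3:
  φ: 13 + 51/60 + 18/3600 = 13.855000
  S → negative
  Lon: 76° + 40/60 + 8.73/3600 = 76 + 0.666667 + 0.002425 = 76.669092
  hemisphere W, so the sign is −

1. 86.30391, -127.25831
2. 25.99864, 168.17611
3. -13.85500, -76.66909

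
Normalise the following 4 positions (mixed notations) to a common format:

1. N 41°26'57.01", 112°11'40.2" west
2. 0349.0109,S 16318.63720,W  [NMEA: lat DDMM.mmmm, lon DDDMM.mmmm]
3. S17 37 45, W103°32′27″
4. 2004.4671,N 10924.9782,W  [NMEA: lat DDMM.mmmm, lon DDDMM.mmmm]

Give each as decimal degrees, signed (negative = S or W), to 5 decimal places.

Point 1:
  φ: 26′ + 57.01″ = 26.95017′; 41 + 26.95017/60 = 41.449169
  N → positive
  Lon: 11′ + 40.2″ = 11.67000′; 112 + 11.67000/60 = 112.194500
  W ⇒ negate
Point 2:
  Latitude: degrees = first 2 digits = 3, minutes = 49.0109; 3 + 49.0109/60 = 3.816848
  S ⇒ negate
  Longitude: degrees = first 3 digits = 163, minutes = 18.6372; 163 + 18.6372/60 = 163.310620
  hemisphere W, so the sign is −
Point 3:
  φ: 37′ + 45″ = 37.75000′; 17 + 37.75000/60 = 17.629167
  hemisphere S, so the sign is −
  Longitude: 103 + 32/60 + 27/3600 = 103.540833
  W ⇒ negate
Point 4:
  Latitude: split at 2 digits → 20° and 4.4671′; 20 + 4.4671/60 = 20.074452
  N → positive
  λ: split at 3 digits → 109° and 24.9782′; 109 + 24.9782/60 = 109.416303
  hemisphere W, so the sign is −

1. 41.44917, -112.19450
2. -3.81685, -163.31062
3. -17.62917, -103.54083
4. 20.07445, -109.41630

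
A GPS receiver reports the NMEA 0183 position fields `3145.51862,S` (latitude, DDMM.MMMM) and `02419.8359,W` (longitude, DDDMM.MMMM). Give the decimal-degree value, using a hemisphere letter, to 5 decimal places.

Latitude: split at 2 digits → 31° and 45.51862′; 31 + 45.51862/60 = 31.758644
Lon: degrees = first 3 digits = 24, minutes = 19.8359; 24 + 19.8359/60 = 24.330598

31.75864° S, 24.33060° W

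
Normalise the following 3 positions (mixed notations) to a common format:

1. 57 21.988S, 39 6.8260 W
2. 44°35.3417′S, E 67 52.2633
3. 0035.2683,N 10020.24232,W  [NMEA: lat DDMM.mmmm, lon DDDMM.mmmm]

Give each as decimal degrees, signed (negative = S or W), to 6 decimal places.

Point 1:
  Lat: 57 + 21.988/60 = 57.3664667
  S ⇒ negate
  λ: 6.826′ = 0.113767°; total 39.1137667
  W → negative
Point 2:
  Lat: 44 + 35.3417/60 = 44.5890283
  S ⇒ negate
  Longitude: 67 + 52.2633/60 = 67.8710550
  E → positive
Point 3:
  Lat: degrees = first 2 digits = 0, minutes = 35.2683; 0 + 35.2683/60 = 0.5878050
  N ⇒ keep positive
  Lon: split at 3 digits → 100° and 20.24232′; 100 + 20.24232/60 = 100.3373720
  W ⇒ negate

1. -57.366467, -39.113767
2. -44.589028, 67.871055
3. 0.587805, -100.337372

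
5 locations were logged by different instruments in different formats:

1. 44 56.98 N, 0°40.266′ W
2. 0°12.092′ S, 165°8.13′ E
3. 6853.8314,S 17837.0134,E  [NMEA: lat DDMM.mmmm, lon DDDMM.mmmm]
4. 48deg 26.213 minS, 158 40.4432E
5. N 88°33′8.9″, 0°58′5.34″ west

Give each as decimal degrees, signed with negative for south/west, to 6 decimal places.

Point 1:
  Lat: 44 + 56.98/60 = 44.9496667
  N → positive
  Longitude: 0 + 40.266/60 = 0.6711000
  hemisphere W, so the sign is −
Point 2:
  Latitude: 12.092′ = 0.201533°; total 0.2015333
  S ⇒ negate
  λ: 165 + 8.13/60 = 165.1355000
  E ⇒ keep positive
Point 3:
  Latitude: split at 2 digits → 68° and 53.8314′; 68 + 53.8314/60 = 68.8971900
  S → negative
  Longitude: degrees = first 3 digits = 178, minutes = 37.0134; 178 + 37.0134/60 = 178.6168900
  E → positive
Point 4:
  φ: 26.213′ = 0.436883°; total 48.4368833
  hemisphere S, so the sign is −
  λ: 158 + 40.4432/60 = 158.6740533
  E ⇒ keep positive
Point 5:
  Lat: 33′ + 8.9″ = 33.14833′; 88 + 33.14833/60 = 88.5524722
  N → positive
  Longitude: 58′ + 5.34″ = 58.08900′; 0 + 58.08900/60 = 0.9681500
  hemisphere W, so the sign is −

1. 44.949667, -0.671100
2. -0.201533, 165.135500
3. -68.897190, 178.616890
4. -48.436883, 158.674053
5. 88.552472, -0.968150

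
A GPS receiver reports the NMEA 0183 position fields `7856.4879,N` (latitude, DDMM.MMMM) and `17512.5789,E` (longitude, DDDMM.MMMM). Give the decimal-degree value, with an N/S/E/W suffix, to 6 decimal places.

Latitude: degrees = first 2 digits = 78, minutes = 56.4879; 78 + 56.4879/60 = 78.9414650
λ: split at 3 digits → 175° and 12.5789′; 175 + 12.5789/60 = 175.2096483

78.941465° N, 175.209648° E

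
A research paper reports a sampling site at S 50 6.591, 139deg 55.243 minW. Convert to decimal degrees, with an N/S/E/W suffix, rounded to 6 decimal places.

50.109850° S, 139.920717° W

Latitude: 6.591′ = 0.109850°; total 50.1098500
Longitude: 139 + 55.243/60 = 139.9207167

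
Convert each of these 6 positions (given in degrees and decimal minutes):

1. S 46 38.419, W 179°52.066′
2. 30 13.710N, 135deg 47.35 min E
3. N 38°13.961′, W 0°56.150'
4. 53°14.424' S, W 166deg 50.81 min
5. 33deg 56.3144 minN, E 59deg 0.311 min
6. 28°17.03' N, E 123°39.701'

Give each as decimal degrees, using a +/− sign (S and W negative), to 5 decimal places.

1. -46.64032, -179.86777
2. 30.22850, 135.78917
3. 38.23268, -0.93583
4. -53.24040, -166.84683
5. 33.93857, 59.00518
6. 28.28383, 123.66168

Point 1:
  Lat: 46 + 38.419/60 = 46.640317
  S → negative
  Longitude: 179 + 52.066/60 = 179.867767
  W ⇒ negate
Point 2:
  Lat: 13.71′ = 0.228500°; total 30.228500
  N → positive
  Lon: 47.35′ = 0.789167°; total 135.789167
  E ⇒ keep positive
Point 3:
  Lat: 13.961′ = 0.232683°; total 38.232683
  N ⇒ keep positive
  λ: 56.15′ = 0.935833°; total 0.935833
  W → negative
Point 4:
  Latitude: 53 + 14.424/60 = 53.240400
  S → negative
  λ: 166 + 50.81/60 = 166.846833
  W → negative
Point 5:
  φ: 33 + 56.3144/60 = 33.938573
  N ⇒ keep positive
  Lon: 59 + 0.311/60 = 59.005183
  E → positive
Point 6:
  φ: 17.03′ = 0.283833°; total 28.283833
  N → positive
  λ: 39.701′ = 0.661683°; total 123.661683
  E ⇒ keep positive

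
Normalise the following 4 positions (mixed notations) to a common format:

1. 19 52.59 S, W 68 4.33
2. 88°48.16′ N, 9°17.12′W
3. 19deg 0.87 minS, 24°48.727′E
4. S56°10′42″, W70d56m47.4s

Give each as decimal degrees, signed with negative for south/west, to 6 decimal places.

Point 1:
  Latitude: 19 + 52.59/60 = 19.8765000
  S → negative
  Longitude: 68 + 4.33/60 = 68.0721667
  W → negative
Point 2:
  φ: 48.16′ = 0.802667°; total 88.8026667
  N ⇒ keep positive
  λ: 9 + 17.12/60 = 9.2853333
  hemisphere W, so the sign is −
Point 3:
  Lat: 0.87′ = 0.014500°; total 19.0145000
  hemisphere S, so the sign is −
  λ: 24 + 48.727/60 = 24.8121167
  E → positive
Point 4:
  Latitude: 56° + 10/60 + 42/3600 = 56 + 0.166667 + 0.011667 = 56.1783333
  S ⇒ negate
  Lon: 70° + 56/60 + 47.4/3600 = 70 + 0.933333 + 0.013167 = 70.9465000
  hemisphere W, so the sign is −

1. -19.876500, -68.072167
2. 88.802667, -9.285333
3. -19.014500, 24.812117
4. -56.178333, -70.946500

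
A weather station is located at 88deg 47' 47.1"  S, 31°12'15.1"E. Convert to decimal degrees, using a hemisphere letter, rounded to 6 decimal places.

88.796417° S, 31.204194° E

Lat: 88° + 47/60 + 47.1/3600 = 88 + 0.783333 + 0.013083 = 88.7964167
λ: 31° + 12/60 + 15.1/3600 = 31 + 0.200000 + 0.004194 = 31.2041944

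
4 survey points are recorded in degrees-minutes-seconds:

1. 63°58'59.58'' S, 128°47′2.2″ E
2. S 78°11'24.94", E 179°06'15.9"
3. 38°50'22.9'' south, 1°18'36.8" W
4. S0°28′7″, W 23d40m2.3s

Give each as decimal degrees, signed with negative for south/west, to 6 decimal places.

1. -63.983217, 128.783944
2. -78.190261, 179.104417
3. -38.839694, -1.310222
4. -0.468611, -23.667306

Point 1:
  Lat: 63 + 58/60 + 59.58/3600 = 63.9832167
  S ⇒ negate
  Lon: 47′ + 2.2″ = 47.03667′; 128 + 47.03667/60 = 128.7839444
  E → positive
Point 2:
  Lat: 78 + 11/60 + 24.94/3600 = 78.1902611
  hemisphere S, so the sign is −
  Lon: 179° + 6/60 + 15.9/3600 = 179 + 0.100000 + 0.004417 = 179.1044167
  E ⇒ keep positive
Point 3:
  Lat: 38° + 50/60 + 22.9/3600 = 38 + 0.833333 + 0.006361 = 38.8396944
  hemisphere S, so the sign is −
  Longitude: 1° + 18/60 + 36.8/3600 = 1 + 0.300000 + 0.010222 = 1.3102222
  hemisphere W, so the sign is −
Point 4:
  Latitude: 28′ + 7″ = 28.11667′; 0 + 28.11667/60 = 0.4686111
  hemisphere S, so the sign is −
  Lon: 23° + 40/60 + 2.3/3600 = 23 + 0.666667 + 0.000639 = 23.6673056
  hemisphere W, so the sign is −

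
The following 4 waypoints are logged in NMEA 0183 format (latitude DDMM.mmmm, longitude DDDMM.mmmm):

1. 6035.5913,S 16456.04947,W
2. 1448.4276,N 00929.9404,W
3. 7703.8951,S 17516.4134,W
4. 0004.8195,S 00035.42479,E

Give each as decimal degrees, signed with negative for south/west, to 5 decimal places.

1. -60.59319, -164.93416
2. 14.80713, -9.49901
3. -77.06492, -175.27356
4. -0.08033, 0.59041

Point 1:
  Latitude: degrees = first 2 digits = 60, minutes = 35.5913; 60 + 35.5913/60 = 60.593188
  hemisphere S, so the sign is −
  Lon: degrees = first 3 digits = 164, minutes = 56.04947; 164 + 56.04947/60 = 164.934158
  W → negative
Point 2:
  Latitude: degrees = first 2 digits = 14, minutes = 48.4276; 14 + 48.4276/60 = 14.807127
  N → positive
  Longitude: degrees = first 3 digits = 9, minutes = 29.9404; 9 + 29.9404/60 = 9.499007
  hemisphere W, so the sign is −
Point 3:
  φ: split at 2 digits → 77° and 3.8951′; 77 + 3.8951/60 = 77.064918
  S ⇒ negate
  Longitude: split at 3 digits → 175° and 16.4134′; 175 + 16.4134/60 = 175.273557
  hemisphere W, so the sign is −
Point 4:
  φ: split at 2 digits → 00° and 4.8195′; 0 + 4.8195/60 = 0.080325
  S → negative
  Longitude: degrees = first 3 digits = 0, minutes = 35.42479; 0 + 35.42479/60 = 0.590413
  E → positive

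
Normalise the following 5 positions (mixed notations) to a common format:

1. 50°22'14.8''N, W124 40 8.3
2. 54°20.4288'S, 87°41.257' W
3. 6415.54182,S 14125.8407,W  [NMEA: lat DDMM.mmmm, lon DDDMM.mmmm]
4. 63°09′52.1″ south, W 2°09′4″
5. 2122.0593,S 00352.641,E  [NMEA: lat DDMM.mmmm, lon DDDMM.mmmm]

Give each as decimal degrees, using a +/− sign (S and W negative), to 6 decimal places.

Point 1:
  Latitude: 50° + 22/60 + 14.8/3600 = 50 + 0.366667 + 0.004111 = 50.3707778
  N ⇒ keep positive
  λ: 124° + 40/60 + 8.3/3600 = 124 + 0.666667 + 0.002306 = 124.6689722
  hemisphere W, so the sign is −
Point 2:
  Latitude: 54 + 20.4288/60 = 54.3404800
  hemisphere S, so the sign is −
  λ: 41.257′ = 0.687617°; total 87.6876167
  hemisphere W, so the sign is −
Point 3:
  φ: degrees = first 2 digits = 64, minutes = 15.54182; 64 + 15.54182/60 = 64.2590303
  S ⇒ negate
  Lon: degrees = first 3 digits = 141, minutes = 25.8407; 141 + 25.8407/60 = 141.4306783
  W ⇒ negate
Point 4:
  Latitude: 63 + 9/60 + 52.1/3600 = 63.1644722
  S → negative
  Longitude: 2 + 9/60 + 4/3600 = 2.1511111
  hemisphere W, so the sign is −
Point 5:
  Lat: degrees = first 2 digits = 21, minutes = 22.0593; 21 + 22.0593/60 = 21.3676550
  S → negative
  Longitude: split at 3 digits → 003° and 52.641′; 3 + 52.641/60 = 3.8773500
  E → positive

1. 50.370778, -124.668972
2. -54.340480, -87.687617
3. -64.259030, -141.430678
4. -63.164472, -2.151111
5. -21.367655, 3.877350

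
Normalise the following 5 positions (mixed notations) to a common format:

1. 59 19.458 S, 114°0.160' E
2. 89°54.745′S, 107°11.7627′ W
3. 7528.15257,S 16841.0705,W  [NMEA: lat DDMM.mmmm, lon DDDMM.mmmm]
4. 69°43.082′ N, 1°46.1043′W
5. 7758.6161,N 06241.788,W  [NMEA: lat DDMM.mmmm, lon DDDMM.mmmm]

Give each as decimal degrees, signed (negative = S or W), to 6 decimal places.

Point 1:
  Latitude: 59 + 19.458/60 = 59.3243000
  hemisphere S, so the sign is −
  λ: 0.16′ = 0.002667°; total 114.0026667
  E ⇒ keep positive
Point 2:
  Latitude: 54.745′ = 0.912417°; total 89.9124167
  hemisphere S, so the sign is −
  λ: 107 + 11.7627/60 = 107.1960450
  W → negative
Point 3:
  Lat: split at 2 digits → 75° and 28.15257′; 75 + 28.15257/60 = 75.4692095
  S ⇒ negate
  Longitude: split at 3 digits → 168° and 41.0705′; 168 + 41.0705/60 = 168.6845083
  hemisphere W, so the sign is −
Point 4:
  Lat: 69 + 43.082/60 = 69.7180333
  N ⇒ keep positive
  λ: 46.1043′ = 0.768405°; total 1.7684050
  W ⇒ negate
Point 5:
  Lat: split at 2 digits → 77° and 58.6161′; 77 + 58.6161/60 = 77.9769350
  N → positive
  Longitude: split at 3 digits → 062° and 41.788′; 62 + 41.788/60 = 62.6964667
  W ⇒ negate

1. -59.324300, 114.002667
2. -89.912417, -107.196045
3. -75.469210, -168.684508
4. 69.718033, -1.768405
5. 77.976935, -62.696467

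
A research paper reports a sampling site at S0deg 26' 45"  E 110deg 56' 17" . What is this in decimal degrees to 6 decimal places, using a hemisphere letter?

φ: 26′ + 45″ = 26.75000′; 0 + 26.75000/60 = 0.4458333
Longitude: 110 + 56/60 + 17/3600 = 110.9380556

0.445833° S, 110.938056° E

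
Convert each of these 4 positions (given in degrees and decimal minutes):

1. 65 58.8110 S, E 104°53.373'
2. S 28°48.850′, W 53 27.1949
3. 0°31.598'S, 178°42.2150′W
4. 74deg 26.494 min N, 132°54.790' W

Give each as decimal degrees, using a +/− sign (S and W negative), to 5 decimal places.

1. -65.98018, 104.88955
2. -28.81417, -53.45325
3. -0.52663, -178.70358
4. 74.44157, -132.91317

Point 1:
  Latitude: 65 + 58.811/60 = 65.980183
  S → negative
  λ: 104 + 53.373/60 = 104.889550
  E → positive
Point 2:
  Latitude: 28 + 48.85/60 = 28.814167
  S → negative
  Longitude: 27.1949′ = 0.453248°; total 53.453248
  W ⇒ negate
Point 3:
  Latitude: 31.598′ = 0.526633°; total 0.526633
  hemisphere S, so the sign is −
  Lon: 178 + 42.215/60 = 178.703583
  W → negative
Point 4:
  Lat: 74 + 26.494/60 = 74.441567
  N ⇒ keep positive
  λ: 132 + 54.79/60 = 132.913167
  W ⇒ negate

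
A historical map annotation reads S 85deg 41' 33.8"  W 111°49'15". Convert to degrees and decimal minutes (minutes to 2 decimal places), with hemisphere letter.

85° 41.56′ S, 111° 49.25′ W

Latitude: 41 + 33.8/60 = 41.5633′
λ: seconds/60 = 0.25000; minutes = 49 + 0.25000 = 49.2500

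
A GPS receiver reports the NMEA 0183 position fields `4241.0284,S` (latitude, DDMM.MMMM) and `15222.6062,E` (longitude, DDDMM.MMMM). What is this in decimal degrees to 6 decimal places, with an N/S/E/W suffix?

42.683807° S, 152.376770° E

Latitude: split at 2 digits → 42° and 41.0284′; 42 + 41.0284/60 = 42.6838067
λ: split at 3 digits → 152° and 22.6062′; 152 + 22.6062/60 = 152.3767700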